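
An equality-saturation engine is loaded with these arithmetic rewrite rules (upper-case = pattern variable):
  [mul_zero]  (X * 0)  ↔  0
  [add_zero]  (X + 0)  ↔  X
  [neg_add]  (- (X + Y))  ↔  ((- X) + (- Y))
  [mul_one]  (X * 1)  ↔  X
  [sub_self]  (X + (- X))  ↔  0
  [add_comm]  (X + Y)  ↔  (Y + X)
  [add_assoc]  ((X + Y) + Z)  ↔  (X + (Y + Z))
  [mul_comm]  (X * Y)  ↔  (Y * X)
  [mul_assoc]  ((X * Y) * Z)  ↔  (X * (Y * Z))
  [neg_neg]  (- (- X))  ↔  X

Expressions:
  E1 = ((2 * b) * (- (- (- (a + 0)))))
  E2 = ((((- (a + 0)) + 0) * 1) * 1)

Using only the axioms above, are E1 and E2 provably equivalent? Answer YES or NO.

All listed rules preserve value, hence provable equivalence implies equal values everywhere; look for a separating assignment.
a=1, b=0 gives E1 ↦ 0, E2 ↦ -1; values differ ⇒ not provably equivalent.

NO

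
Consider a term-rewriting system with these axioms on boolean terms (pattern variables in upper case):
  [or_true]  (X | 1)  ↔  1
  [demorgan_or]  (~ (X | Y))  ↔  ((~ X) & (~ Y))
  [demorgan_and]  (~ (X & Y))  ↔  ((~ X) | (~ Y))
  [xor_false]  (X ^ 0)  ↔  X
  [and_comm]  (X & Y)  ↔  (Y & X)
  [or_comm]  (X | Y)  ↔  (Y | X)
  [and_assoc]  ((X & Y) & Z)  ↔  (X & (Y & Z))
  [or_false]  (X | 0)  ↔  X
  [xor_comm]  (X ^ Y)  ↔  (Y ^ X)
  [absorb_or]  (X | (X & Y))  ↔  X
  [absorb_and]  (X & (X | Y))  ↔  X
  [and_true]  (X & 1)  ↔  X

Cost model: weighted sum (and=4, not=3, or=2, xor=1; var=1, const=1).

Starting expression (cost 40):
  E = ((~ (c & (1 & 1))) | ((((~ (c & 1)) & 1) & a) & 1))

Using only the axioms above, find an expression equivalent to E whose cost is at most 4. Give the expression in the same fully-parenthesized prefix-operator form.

(~ c)   [cost 4]

step 1: and_true (→) rewrites ((((~ (c & 1)) & 1) & a) & 1) into (((~ (c & 1)) & 1) & a), now ((~ (c & (1 & 1))) | (((~ (c & 1)) & 1) & a))
step 2: and_true (→) rewrites ((~ (c & 1)) & 1) into (~ (c & 1)), now ((~ (c & (1 & 1))) | ((~ (c & 1)) & a))
step 3: and_true (→) rewrites (1 & 1) into 1, now ((~ (c & 1)) | ((~ (c & 1)) & a))
step 4: absorb_or (→) rewrites ((~ (c & 1)) | ((~ (c & 1)) & a)) into (~ (c & 1))
step 5: and_true (→) rewrites (c & 1) into c, reaching cost 4 (bound 4)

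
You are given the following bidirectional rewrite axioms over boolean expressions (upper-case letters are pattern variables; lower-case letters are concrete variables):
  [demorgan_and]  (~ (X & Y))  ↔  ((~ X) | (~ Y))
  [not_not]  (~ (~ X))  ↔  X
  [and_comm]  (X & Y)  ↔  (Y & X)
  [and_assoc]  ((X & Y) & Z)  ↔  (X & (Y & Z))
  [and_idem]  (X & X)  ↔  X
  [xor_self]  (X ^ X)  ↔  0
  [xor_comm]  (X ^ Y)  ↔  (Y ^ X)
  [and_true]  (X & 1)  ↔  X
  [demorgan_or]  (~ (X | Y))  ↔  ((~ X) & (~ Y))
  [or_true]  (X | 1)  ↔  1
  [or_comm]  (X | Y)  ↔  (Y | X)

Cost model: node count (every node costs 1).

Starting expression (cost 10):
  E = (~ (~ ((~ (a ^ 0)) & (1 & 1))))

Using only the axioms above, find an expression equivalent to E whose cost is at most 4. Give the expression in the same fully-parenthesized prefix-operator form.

(~ (a ^ 0))   [cost 4]

step 1: and_idem (→) rewrites (1 & 1) into 1, now (~ (~ ((~ (a ^ 0)) & 1)))
step 2: not_not (→) rewrites (~ (~ ((~ (a ^ 0)) & 1))) into ((~ (a ^ 0)) & 1)
step 3: and_true (→) rewrites ((~ (a ^ 0)) & 1) into (~ (a ^ 0)), reaching cost 4 (bound 4)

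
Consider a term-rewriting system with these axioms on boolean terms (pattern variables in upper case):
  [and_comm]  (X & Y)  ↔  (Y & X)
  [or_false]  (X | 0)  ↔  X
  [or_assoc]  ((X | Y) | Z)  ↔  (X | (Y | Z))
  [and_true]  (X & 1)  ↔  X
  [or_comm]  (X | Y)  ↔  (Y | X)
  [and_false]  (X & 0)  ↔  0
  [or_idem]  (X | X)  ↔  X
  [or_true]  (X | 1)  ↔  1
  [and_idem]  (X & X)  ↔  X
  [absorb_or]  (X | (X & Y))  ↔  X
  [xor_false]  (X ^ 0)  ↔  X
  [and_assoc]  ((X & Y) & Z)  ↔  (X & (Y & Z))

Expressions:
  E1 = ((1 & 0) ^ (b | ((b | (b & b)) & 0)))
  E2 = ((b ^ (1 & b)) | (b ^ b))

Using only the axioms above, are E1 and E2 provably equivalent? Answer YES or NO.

NO

All listed rules preserve value, hence provable equivalence implies equal values everywhere; look for a separating assignment.
b=1 gives E1 ↦ 1, E2 ↦ 0; values differ ⇒ not provably equivalent.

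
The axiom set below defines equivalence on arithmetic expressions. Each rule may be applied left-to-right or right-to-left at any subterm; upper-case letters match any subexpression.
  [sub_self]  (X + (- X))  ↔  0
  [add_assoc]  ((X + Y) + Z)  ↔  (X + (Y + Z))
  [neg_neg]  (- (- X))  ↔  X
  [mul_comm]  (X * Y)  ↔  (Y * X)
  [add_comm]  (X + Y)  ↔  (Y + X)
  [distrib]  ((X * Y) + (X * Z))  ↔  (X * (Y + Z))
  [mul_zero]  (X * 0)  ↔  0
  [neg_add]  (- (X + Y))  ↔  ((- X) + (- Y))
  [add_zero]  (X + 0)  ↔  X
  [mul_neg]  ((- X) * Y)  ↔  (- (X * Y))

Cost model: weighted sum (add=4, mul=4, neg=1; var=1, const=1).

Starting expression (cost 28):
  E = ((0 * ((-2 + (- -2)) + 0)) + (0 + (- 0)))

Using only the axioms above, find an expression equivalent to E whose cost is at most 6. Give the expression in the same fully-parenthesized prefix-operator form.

1. [add_zero →] ((-2 + (- -2)) + 0)  →  (-2 + (- -2));  E = ((0 * (-2 + (- -2))) + (0 + (- 0)))
2. [sub_self →] (0 + (- 0))  →  0;  E = ((0 * (-2 + (- -2))) + 0)
3. [add_zero →] ((0 * (-2 + (- -2))) + 0)  →  (0 * (-2 + (- -2)))
4. [sub_self →] (-2 + (- -2))  →  0;  cost 6 ≤ 6, done

(0 * 0)   [cost 6]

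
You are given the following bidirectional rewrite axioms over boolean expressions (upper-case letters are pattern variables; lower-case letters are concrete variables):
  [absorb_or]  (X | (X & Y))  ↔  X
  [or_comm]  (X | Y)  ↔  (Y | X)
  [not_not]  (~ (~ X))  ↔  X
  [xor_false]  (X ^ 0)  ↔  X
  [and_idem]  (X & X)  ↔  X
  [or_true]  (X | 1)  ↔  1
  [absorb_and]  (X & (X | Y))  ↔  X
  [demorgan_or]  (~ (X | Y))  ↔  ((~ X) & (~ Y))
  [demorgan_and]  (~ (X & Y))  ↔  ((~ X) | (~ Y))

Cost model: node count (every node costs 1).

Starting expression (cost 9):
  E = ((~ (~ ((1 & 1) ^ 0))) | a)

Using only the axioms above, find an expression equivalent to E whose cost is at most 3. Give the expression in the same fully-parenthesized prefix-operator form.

1. [and_idem →] (1 & 1)  →  1;  E = ((~ (~ (1 ^ 0))) | a)
2. [not_not →] (~ (~ (1 ^ 0)))  →  (1 ^ 0);  E = ((1 ^ 0) | a)
3. [xor_false →] (1 ^ 0)  →  1;  cost 3 ≤ 3, done

(1 | a)   [cost 3]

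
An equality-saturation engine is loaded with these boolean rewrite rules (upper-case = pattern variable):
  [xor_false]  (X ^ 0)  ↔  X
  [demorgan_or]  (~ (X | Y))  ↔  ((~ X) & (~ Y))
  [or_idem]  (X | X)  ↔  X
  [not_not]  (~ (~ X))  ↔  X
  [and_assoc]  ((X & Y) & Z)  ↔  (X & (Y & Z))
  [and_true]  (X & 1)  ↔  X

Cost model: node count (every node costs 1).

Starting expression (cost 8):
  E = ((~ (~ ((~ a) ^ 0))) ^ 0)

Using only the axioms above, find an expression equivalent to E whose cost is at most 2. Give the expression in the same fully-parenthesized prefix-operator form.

step 1: xor_false (→) rewrites ((~ (~ ((~ a) ^ 0))) ^ 0) into (~ (~ ((~ a) ^ 0)))
step 2: not_not (→) rewrites (~ (~ ((~ a) ^ 0))) into ((~ a) ^ 0)
step 3: xor_false (→) rewrites ((~ a) ^ 0) into (~ a), reaching cost 2 (bound 2)

(~ a)   [cost 2]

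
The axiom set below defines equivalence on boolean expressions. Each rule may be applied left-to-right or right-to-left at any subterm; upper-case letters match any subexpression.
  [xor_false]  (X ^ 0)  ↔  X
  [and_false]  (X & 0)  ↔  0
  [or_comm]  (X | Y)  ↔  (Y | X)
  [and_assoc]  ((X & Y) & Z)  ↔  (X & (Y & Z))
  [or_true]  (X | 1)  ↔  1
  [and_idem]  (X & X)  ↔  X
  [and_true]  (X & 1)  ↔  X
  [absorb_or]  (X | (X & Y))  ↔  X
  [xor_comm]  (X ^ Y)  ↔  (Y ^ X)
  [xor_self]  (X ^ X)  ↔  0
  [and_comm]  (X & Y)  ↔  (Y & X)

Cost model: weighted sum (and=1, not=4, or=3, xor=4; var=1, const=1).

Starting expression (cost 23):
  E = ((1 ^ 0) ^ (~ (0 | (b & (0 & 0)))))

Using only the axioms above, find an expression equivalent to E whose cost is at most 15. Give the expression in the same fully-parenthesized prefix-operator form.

(1) (0 & 0)  =[and_idem →]=  0    ⊢ ((1 ^ 0) ^ (~ (0 | (b & 0))))
(2) (b & 0)  =[and_comm →]=  (0 & b)    ⊢ ((1 ^ 0) ^ (~ (0 | (0 & b))))
(3) (0 | (0 & b))  =[absorb_or →]=  0    ⊢ cost 15, within 15

((1 ^ 0) ^ (~ 0))   [cost 15]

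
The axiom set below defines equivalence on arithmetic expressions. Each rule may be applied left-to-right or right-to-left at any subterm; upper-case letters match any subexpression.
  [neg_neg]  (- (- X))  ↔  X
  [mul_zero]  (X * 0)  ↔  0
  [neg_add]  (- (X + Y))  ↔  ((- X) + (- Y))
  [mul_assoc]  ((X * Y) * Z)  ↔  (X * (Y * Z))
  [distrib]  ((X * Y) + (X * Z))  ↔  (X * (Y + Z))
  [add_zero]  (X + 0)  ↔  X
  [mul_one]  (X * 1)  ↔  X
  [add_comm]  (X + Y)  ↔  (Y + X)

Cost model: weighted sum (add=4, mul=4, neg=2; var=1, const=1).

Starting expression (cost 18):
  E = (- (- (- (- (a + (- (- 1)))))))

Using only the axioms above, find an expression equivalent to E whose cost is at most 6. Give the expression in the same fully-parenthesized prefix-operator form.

(a + 1)   [cost 6]

step 1: neg_neg (→) rewrites (- (- (a + (- (- 1))))) into (a + (- (- 1))), now (- (- (a + (- (- 1)))))
step 2: neg_neg (→) rewrites (- (- (a + (- (- 1))))) into (a + (- (- 1)))
step 3: neg_neg (→) rewrites (- (- 1)) into 1, reaching cost 6 (bound 6)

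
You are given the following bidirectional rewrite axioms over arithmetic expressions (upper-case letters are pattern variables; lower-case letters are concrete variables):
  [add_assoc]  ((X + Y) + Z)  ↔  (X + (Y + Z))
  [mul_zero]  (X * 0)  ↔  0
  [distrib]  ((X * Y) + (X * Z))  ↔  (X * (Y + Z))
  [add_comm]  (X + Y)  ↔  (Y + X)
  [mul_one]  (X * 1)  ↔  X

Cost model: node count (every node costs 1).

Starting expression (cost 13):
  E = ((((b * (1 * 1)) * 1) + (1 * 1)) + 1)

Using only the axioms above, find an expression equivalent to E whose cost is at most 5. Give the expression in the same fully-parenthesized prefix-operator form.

((1 + b) + 1)   [cost 5]

step 1: mul_one (→) rewrites (1 * 1) into 1, now ((((b * 1) * 1) + (1 * 1)) + 1)
step 2: mul_one (→) rewrites (1 * 1) into 1, now ((((b * 1) * 1) + 1) + 1)
step 3: add_comm (→) rewrites (((b * 1) * 1) + 1) into (1 + ((b * 1) * 1)), now ((1 + ((b * 1) * 1)) + 1)
step 4: mul_one (→) rewrites (b * 1) into b, now ((1 + (b * 1)) + 1)
step 5: mul_one (→) rewrites (b * 1) into b, reaching cost 5 (bound 5)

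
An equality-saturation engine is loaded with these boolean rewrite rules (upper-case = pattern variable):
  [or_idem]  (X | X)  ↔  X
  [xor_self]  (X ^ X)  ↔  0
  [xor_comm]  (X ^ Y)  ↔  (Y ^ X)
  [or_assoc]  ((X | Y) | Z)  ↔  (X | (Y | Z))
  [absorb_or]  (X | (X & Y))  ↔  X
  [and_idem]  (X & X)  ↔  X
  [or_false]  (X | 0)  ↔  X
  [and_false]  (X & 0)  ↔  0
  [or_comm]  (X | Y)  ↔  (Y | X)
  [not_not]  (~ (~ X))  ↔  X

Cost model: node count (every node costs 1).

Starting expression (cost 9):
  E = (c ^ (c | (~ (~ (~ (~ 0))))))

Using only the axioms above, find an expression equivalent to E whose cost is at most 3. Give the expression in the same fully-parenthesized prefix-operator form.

(1) (~ (~ (~ (~ 0))))  =[not_not →]=  (~ (~ 0))    ⊢ (c ^ (c | (~ (~ 0))))
(2) (~ (~ 0))  =[not_not →]=  0    ⊢ (c ^ (c | 0))
(3) (c | 0)  =[or_false →]=  c    ⊢ cost 3, within 3

(c ^ c)   [cost 3]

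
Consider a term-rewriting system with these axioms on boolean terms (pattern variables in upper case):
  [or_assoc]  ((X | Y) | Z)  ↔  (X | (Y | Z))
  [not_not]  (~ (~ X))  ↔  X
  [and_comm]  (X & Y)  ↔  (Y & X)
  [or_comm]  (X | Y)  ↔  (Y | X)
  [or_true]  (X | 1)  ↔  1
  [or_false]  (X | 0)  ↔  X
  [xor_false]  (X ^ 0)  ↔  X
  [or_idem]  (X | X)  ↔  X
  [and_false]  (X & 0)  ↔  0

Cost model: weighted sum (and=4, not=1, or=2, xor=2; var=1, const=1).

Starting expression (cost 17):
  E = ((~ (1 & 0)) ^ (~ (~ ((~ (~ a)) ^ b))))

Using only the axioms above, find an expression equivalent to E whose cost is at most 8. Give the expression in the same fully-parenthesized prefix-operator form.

((~ 0) ^ (a ^ b))   [cost 8]

1. [and_false →] (1 & 0)  →  0;  E = ((~ 0) ^ (~ (~ ((~ (~ a)) ^ b))))
2. [not_not →] (~ (~ a))  →  a;  E = ((~ 0) ^ (~ (~ (a ^ b))))
3. [not_not →] (~ (~ (a ^ b)))  →  (a ^ b);  cost 8 ≤ 8, done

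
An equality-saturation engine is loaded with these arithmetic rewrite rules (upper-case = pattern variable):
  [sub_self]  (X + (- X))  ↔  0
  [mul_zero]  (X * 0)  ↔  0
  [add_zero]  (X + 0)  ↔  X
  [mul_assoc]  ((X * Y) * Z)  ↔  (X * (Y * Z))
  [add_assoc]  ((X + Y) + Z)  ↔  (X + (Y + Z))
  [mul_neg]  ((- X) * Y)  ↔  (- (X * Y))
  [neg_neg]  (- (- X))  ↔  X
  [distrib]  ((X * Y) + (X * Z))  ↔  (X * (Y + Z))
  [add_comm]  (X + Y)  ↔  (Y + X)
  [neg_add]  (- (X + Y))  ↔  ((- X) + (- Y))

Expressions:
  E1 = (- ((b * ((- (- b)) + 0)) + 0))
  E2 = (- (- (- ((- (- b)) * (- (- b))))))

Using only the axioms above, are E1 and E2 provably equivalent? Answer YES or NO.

YES

step 1: neg_neg (→) rewrites (- (- b)) into b, now (- ((b * (b + 0)) + 0))
step 2: add_zero (→) rewrites (b + 0) into b, now (- ((b * b) + 0))
step 3: add_zero (→) rewrites ((b * b) + 0) into (b * b), now (- (b * b))
step 4: neg_neg (←) rewrites b into (- (- b)), now (- ((- (- b)) * b))
step 5: neg_neg (←) rewrites b into (- (- b)), now (- ((- (- b)) * (- (- b))))
step 6: neg_neg (←) rewrites (- ((- (- b)) * (- (- b)))) into (- (- (- ((- (- b)) * (- (- b)))))), which is E2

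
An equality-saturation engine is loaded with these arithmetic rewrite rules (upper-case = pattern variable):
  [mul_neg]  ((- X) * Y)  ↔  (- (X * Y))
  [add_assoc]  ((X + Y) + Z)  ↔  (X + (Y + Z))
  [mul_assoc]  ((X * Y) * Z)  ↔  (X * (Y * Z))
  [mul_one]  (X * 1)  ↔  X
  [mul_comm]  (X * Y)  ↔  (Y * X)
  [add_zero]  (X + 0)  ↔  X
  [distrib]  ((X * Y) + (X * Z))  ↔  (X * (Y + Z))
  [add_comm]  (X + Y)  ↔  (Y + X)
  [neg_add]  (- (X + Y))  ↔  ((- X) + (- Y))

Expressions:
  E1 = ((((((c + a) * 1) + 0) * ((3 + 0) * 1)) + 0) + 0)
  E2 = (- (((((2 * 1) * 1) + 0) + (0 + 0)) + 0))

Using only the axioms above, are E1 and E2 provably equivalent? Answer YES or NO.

NO

Every axiom is a valid identity, so a rewrite proof would force E1 and E2 to agree under every assignment.
At a=0, c=0: E1 = 0 but E2 = -2; they differ, so no derivation exists.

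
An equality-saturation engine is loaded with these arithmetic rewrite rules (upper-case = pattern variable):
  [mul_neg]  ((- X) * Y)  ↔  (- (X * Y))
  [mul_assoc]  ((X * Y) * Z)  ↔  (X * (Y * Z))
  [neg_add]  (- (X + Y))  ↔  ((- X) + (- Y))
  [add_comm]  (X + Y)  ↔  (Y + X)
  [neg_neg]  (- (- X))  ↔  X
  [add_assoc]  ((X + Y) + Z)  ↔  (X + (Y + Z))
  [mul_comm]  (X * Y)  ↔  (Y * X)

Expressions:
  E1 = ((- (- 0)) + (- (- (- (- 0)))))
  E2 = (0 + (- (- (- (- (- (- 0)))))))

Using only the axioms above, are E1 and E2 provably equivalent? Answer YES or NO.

(1) (- (- 0))  =[neg_neg →]=  0    ⊢ (0 + (- (- (- (- 0)))))
(2) (- (- 0))  =[neg_neg ←]=  (- (- (- (- 0))))    ⊢ E2

YES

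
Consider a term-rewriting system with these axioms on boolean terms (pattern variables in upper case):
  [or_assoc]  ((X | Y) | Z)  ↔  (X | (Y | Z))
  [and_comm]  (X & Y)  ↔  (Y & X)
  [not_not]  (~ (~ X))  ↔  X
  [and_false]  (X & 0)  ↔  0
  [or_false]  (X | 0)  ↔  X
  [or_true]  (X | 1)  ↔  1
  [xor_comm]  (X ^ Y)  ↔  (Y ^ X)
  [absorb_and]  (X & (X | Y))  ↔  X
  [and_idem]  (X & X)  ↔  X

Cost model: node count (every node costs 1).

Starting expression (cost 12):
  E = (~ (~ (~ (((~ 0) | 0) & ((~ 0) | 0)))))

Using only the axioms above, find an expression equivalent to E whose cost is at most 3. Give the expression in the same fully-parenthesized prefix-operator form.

(~ (~ 0))   [cost 3]

step 1: not_not (→) rewrites (~ (~ (((~ 0) | 0) & ((~ 0) | 0)))) into (((~ 0) | 0) & ((~ 0) | 0)), now (~ (((~ 0) | 0) & ((~ 0) | 0)))
step 2: and_idem (→) rewrites (((~ 0) | 0) & ((~ 0) | 0)) into ((~ 0) | 0), now (~ ((~ 0) | 0))
step 3: or_false (→) rewrites ((~ 0) | 0) into (~ 0), reaching cost 3 (bound 3)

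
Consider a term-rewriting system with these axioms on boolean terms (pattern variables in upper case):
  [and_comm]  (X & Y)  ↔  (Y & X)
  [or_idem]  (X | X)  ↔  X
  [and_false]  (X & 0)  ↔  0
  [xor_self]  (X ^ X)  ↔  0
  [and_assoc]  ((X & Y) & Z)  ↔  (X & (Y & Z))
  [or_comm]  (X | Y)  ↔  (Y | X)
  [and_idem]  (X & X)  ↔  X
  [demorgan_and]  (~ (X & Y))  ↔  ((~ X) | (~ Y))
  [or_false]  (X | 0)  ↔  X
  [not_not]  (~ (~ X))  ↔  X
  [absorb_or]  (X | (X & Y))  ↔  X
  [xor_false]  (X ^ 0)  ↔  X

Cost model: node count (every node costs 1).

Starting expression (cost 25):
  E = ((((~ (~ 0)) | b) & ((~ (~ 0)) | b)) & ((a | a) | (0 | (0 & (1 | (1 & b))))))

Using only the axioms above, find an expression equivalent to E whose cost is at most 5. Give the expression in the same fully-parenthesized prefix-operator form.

((0 | b) & a)   [cost 5]

(1) (1 | (1 & b))  =[absorb_or →]=  1    ⊢ ((((~ (~ 0)) | b) & ((~ (~ 0)) | b)) & ((a | a) | (0 | (0 & 1))))
(2) (0 | (0 & 1))  =[absorb_or →]=  0    ⊢ ((((~ (~ 0)) | b) & ((~ (~ 0)) | b)) & ((a | a) | 0))
(3) ((a | a) | 0)  =[or_false →]=  (a | a)    ⊢ ((((~ (~ 0)) | b) & ((~ (~ 0)) | b)) & (a | a))
(4) (a | a)  =[or_idem →]=  a    ⊢ ((((~ (~ 0)) | b) & ((~ (~ 0)) | b)) & a)
(5) (((~ (~ 0)) | b) & ((~ (~ 0)) | b))  =[and_idem →]=  ((~ (~ 0)) | b)    ⊢ (((~ (~ 0)) | b) & a)
(6) (~ (~ 0))  =[not_not →]=  0    ⊢ cost 5, within 5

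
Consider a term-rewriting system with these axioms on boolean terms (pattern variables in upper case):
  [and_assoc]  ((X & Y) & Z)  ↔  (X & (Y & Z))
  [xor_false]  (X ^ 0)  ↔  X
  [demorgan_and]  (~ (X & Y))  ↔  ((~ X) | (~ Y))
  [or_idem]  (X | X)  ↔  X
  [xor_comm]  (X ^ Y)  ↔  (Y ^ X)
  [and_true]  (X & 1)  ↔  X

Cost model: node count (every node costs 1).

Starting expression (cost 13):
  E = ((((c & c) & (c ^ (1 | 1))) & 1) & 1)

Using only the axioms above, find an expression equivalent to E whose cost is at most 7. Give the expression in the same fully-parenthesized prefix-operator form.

(1) ((((c & c) & (c ^ (1 | 1))) & 1) & 1)  =[and_true →]=  (((c & c) & (c ^ (1 | 1))) & 1)
(2) (((c & c) & (c ^ (1 | 1))) & 1)  =[and_true →]=  ((c & c) & (c ^ (1 | 1)))
(3) (1 | 1)  =[or_idem →]=  1    ⊢ cost 7, within 7

((c & c) & (c ^ 1))   [cost 7]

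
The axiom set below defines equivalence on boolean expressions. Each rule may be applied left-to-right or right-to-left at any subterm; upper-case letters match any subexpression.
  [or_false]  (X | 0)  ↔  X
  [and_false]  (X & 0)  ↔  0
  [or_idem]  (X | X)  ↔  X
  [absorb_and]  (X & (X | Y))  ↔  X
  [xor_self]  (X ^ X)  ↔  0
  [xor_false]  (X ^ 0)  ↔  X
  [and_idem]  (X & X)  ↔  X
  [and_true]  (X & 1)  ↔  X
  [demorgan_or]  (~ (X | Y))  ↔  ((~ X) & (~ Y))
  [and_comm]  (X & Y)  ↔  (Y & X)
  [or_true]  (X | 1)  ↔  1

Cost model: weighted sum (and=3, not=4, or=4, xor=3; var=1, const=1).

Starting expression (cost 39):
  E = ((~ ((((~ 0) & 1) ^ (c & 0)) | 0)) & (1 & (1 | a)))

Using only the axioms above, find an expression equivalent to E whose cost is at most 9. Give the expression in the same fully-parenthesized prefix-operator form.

(1) ((((~ 0) & 1) ^ (c & 0)) | 0)  =[or_false →]=  (((~ 0) & 1) ^ (c & 0))    ⊢ ((~ (((~ 0) & 1) ^ (c & 0))) & (1 & (1 | a)))
(2) (1 & (1 | a))  =[absorb_and →]=  1    ⊢ ((~ (((~ 0) & 1) ^ (c & 0))) & 1)
(3) (c & 0)  =[and_false →]=  0    ⊢ ((~ (((~ 0) & 1) ^ 0)) & 1)
(4) ((~ (((~ 0) & 1) ^ 0)) & 1)  =[and_true →]=  (~ (((~ 0) & 1) ^ 0))
(5) ((~ 0) & 1)  =[and_true →]=  (~ 0)    ⊢ (~ ((~ 0) ^ 0))
(6) ((~ 0) ^ 0)  =[xor_false →]=  (~ 0)    ⊢ cost 9, within 9

(~ (~ 0))   [cost 9]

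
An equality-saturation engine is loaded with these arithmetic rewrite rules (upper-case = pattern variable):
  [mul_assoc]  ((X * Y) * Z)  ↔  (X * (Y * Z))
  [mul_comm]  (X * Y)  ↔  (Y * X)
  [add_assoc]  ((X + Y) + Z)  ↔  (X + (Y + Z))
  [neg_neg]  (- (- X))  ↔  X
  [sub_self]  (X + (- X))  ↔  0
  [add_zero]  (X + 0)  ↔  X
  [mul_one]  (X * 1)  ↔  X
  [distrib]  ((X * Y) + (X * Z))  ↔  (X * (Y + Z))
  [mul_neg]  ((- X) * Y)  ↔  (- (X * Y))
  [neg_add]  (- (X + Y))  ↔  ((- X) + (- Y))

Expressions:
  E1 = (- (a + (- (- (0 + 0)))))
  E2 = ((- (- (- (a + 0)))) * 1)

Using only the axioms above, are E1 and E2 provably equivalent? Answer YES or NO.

(1) (0 + 0)  =[add_zero →]=  0    ⊢ (- (a + (- (- 0))))
(2) (- (- 0))  =[neg_neg →]=  0    ⊢ (- (a + 0))
(3) (a + 0)  =[add_zero →]=  a    ⊢ (- a)
(4) (- a)  =[mul_one ←]=  ((- a) * 1)
(5) (- a)  =[neg_neg ←]=  (- (- (- a)))    ⊢ ((- (- (- a))) * 1)
(6) a  =[add_zero ←]=  (a + 0)    ⊢ E2

YES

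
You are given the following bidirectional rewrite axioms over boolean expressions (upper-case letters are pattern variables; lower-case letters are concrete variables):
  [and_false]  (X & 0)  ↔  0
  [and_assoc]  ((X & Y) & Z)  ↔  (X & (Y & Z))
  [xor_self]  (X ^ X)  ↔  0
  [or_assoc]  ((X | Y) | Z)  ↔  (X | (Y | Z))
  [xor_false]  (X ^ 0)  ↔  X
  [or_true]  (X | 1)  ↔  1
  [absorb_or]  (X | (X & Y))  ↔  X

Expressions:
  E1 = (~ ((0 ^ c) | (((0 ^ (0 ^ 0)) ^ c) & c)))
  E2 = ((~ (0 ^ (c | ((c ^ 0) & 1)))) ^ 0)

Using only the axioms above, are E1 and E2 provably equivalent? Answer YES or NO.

YES

step 1: xor_self (→) rewrites (0 ^ 0) into 0, now (~ ((0 ^ c) | (((0 ^ 0) ^ c) & c)))
step 2: xor_false (→) rewrites (0 ^ 0) into 0, now (~ ((0 ^ c) | ((0 ^ c) & c)))
step 3: absorb_or (→) rewrites ((0 ^ c) | ((0 ^ c) & c)) into (0 ^ c), now (~ (0 ^ c))
step 4: absorb_or (←) rewrites c into (c | (c & 1)), now (~ (0 ^ (c | (c & 1))))
step 5: xor_false (←) rewrites c into (c ^ 0), now (~ (0 ^ (c | ((c ^ 0) & 1))))
step 6: xor_false (←) rewrites (~ (0 ^ (c | ((c ^ 0) & 1)))) into ((~ (0 ^ (c | ((c ^ 0) & 1)))) ^ 0), which is E2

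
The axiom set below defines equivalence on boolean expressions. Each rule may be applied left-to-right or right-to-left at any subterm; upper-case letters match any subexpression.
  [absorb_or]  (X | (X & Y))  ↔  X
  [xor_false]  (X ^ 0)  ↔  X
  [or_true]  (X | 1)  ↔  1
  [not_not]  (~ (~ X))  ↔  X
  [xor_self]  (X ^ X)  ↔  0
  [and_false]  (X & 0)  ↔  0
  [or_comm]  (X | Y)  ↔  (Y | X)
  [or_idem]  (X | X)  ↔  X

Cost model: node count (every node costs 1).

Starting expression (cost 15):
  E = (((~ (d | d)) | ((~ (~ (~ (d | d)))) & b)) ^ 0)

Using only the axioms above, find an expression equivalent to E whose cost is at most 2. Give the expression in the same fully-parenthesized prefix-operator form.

step 1: not_not (→) rewrites (~ (~ (~ (d | d)))) into (~ (d | d)), now (((~ (d | d)) | ((~ (d | d)) & b)) ^ 0)
step 2: absorb_or (→) rewrites ((~ (d | d)) | ((~ (d | d)) & b)) into (~ (d | d)), now ((~ (d | d)) ^ 0)
step 3: xor_false (→) rewrites ((~ (d | d)) ^ 0) into (~ (d | d))
step 4: or_idem (→) rewrites (d | d) into d, reaching cost 2 (bound 2)

(~ d)   [cost 2]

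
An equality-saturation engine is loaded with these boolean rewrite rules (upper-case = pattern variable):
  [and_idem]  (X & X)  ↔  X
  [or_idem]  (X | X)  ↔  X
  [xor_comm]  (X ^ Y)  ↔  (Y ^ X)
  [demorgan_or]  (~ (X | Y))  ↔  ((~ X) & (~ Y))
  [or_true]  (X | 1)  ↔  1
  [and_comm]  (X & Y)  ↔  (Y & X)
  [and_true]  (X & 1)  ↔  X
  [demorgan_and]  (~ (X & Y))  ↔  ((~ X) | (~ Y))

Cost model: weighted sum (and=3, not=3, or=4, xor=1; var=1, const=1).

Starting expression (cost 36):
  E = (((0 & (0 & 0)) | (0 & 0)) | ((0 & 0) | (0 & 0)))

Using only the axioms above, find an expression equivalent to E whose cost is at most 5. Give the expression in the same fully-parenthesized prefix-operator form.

(0 & 0)   [cost 5]

step 1: and_idem (→) rewrites (0 & 0) into 0, now (((0 & 0) | (0 & 0)) | ((0 & 0) | (0 & 0)))
step 2: or_idem (→) rewrites (((0 & 0) | (0 & 0)) | ((0 & 0) | (0 & 0))) into ((0 & 0) | (0 & 0))
step 3: or_idem (→) rewrites ((0 & 0) | (0 & 0)) into (0 & 0), reaching cost 5 (bound 5)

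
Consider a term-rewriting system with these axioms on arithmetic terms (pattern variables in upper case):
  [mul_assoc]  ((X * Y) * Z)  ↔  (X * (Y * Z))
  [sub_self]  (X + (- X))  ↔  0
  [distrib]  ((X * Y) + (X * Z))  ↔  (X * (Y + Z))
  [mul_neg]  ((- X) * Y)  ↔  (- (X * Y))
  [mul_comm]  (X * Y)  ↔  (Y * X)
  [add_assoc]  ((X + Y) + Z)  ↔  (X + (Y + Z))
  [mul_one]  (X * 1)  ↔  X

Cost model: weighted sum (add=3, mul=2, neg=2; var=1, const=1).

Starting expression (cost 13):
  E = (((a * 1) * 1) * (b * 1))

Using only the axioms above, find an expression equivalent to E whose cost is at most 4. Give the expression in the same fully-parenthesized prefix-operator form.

(a * b)   [cost 4]

1. [mul_one →] ((a * 1) * 1)  →  (a * 1);  E = ((a * 1) * (b * 1))
2. [mul_one →] (b * 1)  →  b;  E = ((a * 1) * b)
3. [mul_one →] (a * 1)  →  a;  cost 4 ≤ 4, done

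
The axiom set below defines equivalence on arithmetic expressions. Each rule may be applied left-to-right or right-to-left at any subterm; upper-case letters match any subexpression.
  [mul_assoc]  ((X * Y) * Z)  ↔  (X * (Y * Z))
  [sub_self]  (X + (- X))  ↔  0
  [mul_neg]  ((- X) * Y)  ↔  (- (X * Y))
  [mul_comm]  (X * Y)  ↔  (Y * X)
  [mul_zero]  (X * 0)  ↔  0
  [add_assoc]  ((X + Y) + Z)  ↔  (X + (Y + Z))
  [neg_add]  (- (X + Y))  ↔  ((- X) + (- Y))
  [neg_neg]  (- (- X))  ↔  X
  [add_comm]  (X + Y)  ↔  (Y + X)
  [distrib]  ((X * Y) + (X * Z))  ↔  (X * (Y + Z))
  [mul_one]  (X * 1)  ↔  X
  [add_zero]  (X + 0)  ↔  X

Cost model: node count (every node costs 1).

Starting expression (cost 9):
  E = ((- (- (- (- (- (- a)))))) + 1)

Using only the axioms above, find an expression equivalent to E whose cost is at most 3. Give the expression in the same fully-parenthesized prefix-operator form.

(1 + a)   [cost 3]

1. [neg_neg →] (- (- a))  →  a;  E = ((- (- (- (- a)))) + 1)
2. [add_comm →] ((- (- (- (- a)))) + 1)  →  (1 + (- (- (- (- a)))))
3. [neg_neg →] (- (- a))  →  a;  E = (1 + (- (- a)))
4. [neg_neg →] (- (- a))  →  a;  cost 3 ≤ 3, done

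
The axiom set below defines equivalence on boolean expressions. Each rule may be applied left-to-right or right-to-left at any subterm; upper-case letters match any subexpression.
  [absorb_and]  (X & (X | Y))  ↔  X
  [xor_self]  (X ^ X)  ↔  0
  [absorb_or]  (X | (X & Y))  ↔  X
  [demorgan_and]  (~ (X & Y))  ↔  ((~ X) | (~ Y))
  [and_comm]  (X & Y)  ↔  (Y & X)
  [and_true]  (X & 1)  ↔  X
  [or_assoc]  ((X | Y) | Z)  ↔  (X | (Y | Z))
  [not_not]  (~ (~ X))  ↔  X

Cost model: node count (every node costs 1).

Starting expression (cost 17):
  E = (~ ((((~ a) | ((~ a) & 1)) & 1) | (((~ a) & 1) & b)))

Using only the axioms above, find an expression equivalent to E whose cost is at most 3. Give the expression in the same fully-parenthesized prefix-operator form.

(~ (~ a))   [cost 3]

(1) ((~ a) | ((~ a) & 1))  =[absorb_or →]=  (~ a)    ⊢ (~ (((~ a) & 1) | (((~ a) & 1) & b)))
(2) (((~ a) & 1) | (((~ a) & 1) & b))  =[absorb_or →]=  ((~ a) & 1)    ⊢ (~ ((~ a) & 1))
(3) ((~ a) & 1)  =[and_true →]=  (~ a)    ⊢ cost 3, within 3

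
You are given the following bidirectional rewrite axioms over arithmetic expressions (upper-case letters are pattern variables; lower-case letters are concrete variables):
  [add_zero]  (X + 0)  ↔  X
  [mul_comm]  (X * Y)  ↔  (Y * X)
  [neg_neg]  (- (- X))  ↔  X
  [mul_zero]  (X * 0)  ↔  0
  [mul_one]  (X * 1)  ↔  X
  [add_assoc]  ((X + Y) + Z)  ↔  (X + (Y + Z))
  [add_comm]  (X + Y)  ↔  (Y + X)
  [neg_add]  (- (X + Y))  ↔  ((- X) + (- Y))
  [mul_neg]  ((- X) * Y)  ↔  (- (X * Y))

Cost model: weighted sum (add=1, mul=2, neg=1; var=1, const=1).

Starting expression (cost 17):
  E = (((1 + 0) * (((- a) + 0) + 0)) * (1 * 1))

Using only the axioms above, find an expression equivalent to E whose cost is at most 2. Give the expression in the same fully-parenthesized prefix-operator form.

(- a)   [cost 2]

1. [add_zero →] ((- a) + 0)  →  (- a);  E = (((1 + 0) * ((- a) + 0)) * (1 * 1))
2. [add_zero →] (1 + 0)  →  1;  E = ((1 * ((- a) + 0)) * (1 * 1))
3. [mul_one →] (1 * 1)  →  1;  E = ((1 * ((- a) + 0)) * 1)
4. [mul_one →] ((1 * ((- a) + 0)) * 1)  →  (1 * ((- a) + 0))
5. [add_zero →] ((- a) + 0)  →  (- a);  E = (1 * (- a))
6. [mul_comm →] (1 * (- a))  →  ((- a) * 1)
7. [mul_one →] ((- a) * 1)  →  (- a);  cost 2 ≤ 2, done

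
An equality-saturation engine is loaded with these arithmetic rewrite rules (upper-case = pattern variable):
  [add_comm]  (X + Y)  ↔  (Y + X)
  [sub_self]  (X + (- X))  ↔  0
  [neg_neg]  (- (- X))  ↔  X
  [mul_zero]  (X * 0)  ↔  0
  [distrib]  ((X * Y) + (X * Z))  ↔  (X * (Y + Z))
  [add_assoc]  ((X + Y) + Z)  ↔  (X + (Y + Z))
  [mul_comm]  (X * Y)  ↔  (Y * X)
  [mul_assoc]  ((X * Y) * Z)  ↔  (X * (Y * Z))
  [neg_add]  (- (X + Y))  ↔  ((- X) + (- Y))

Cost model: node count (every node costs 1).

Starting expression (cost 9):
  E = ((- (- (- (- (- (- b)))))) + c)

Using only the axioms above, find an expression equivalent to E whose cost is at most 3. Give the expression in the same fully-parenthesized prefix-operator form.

1. [neg_neg →] (- (- (- (- b))))  →  (- (- b));  E = ((- (- (- (- b)))) + c)
2. [add_comm →] ((- (- (- (- b)))) + c)  →  (c + (- (- (- (- b)))))
3. [neg_neg →] (- (- (- (- b))))  →  (- (- b));  E = (c + (- (- b)))
4. [neg_neg →] (- (- b))  →  b;  cost 3 ≤ 3, done

(c + b)   [cost 3]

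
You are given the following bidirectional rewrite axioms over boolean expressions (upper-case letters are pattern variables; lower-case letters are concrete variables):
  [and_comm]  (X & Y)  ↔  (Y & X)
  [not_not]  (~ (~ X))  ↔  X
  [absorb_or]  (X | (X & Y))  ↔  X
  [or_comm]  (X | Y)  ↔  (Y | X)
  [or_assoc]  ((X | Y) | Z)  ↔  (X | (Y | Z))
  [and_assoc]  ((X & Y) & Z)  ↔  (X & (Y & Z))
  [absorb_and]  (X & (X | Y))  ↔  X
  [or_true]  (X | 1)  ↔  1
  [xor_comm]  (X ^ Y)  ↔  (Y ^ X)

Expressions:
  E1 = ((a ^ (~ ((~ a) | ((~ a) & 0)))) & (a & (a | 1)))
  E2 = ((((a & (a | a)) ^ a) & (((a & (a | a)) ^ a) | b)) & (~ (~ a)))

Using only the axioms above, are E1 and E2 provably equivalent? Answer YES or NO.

YES

(1) (a & (a | 1))  =[absorb_and →]=  a    ⊢ ((a ^ (~ ((~ a) | ((~ a) & 0)))) & a)
(2) ((~ a) | ((~ a) & 0))  =[absorb_or →]=  (~ a)    ⊢ ((a ^ (~ (~ a))) & a)
(3) (~ (~ a))  =[not_not →]=  a    ⊢ ((a ^ a) & a)
(4) a  =[not_not ←]=  (~ (~ a))    ⊢ ((a ^ a) & (~ (~ a)))
(5) a  =[absorb_and ←]=  (a & (a | a))    ⊢ (((a & (a | a)) ^ a) & (~ (~ a)))
(6) ((a & (a | a)) ^ a)  =[absorb_and ←]=  (((a & (a | a)) ^ a) & (((a & (a | a)) ^ a) | b))    ⊢ E2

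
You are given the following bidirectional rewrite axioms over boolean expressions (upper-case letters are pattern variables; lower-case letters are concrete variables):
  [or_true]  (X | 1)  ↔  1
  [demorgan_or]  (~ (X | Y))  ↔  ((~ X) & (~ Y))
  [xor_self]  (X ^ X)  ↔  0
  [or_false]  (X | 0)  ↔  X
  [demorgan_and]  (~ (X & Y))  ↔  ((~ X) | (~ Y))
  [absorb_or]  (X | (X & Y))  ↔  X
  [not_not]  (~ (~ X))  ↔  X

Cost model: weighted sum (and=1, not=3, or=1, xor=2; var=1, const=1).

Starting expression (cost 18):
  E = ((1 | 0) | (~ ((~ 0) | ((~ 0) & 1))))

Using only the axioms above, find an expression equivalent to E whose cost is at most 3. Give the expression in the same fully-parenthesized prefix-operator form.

(1 | 0)   [cost 3]

1. [absorb_or →] ((~ 0) | ((~ 0) & 1))  →  (~ 0);  E = ((1 | 0) | (~ (~ 0)))
2. [not_not →] (~ (~ 0))  →  0;  E = ((1 | 0) | 0)
3. [or_false →] ((1 | 0) | 0)  →  (1 | 0);  cost 3 ≤ 3, done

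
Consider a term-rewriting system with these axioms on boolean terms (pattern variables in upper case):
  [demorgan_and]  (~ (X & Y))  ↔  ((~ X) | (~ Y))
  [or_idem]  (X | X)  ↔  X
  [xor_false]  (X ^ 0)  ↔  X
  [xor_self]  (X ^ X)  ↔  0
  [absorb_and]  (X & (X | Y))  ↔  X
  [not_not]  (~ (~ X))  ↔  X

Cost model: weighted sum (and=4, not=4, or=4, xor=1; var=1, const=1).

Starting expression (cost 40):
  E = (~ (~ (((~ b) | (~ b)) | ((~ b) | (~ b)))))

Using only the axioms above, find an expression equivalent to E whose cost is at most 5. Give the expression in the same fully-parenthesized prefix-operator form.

(1) (((~ b) | (~ b)) | ((~ b) | (~ b)))  =[or_idem →]=  ((~ b) | (~ b))    ⊢ (~ (~ ((~ b) | (~ b))))
(2) ((~ b) | (~ b))  =[or_idem →]=  (~ b)    ⊢ (~ (~ (~ b)))
(3) (~ (~ b))  =[not_not →]=  b    ⊢ cost 5, within 5

(~ b)   [cost 5]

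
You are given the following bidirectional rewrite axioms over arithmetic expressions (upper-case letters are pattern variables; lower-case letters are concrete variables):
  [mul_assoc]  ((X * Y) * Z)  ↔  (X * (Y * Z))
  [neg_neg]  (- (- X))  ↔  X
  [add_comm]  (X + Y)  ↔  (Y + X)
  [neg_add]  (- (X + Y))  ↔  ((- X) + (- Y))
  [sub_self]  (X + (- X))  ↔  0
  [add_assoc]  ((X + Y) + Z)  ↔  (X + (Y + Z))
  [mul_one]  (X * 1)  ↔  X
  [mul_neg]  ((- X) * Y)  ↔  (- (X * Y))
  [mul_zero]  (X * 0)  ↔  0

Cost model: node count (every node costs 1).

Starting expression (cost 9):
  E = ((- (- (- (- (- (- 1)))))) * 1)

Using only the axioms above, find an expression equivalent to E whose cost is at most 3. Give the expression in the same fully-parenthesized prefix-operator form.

(1) (- (- (- (- 1))))  =[neg_neg →]=  (- (- 1))    ⊢ ((- (- (- (- 1)))) * 1)
(2) (- (- (- (- 1))))  =[neg_neg →]=  (- (- 1))    ⊢ ((- (- 1)) * 1)
(3) ((- (- 1)) * 1)  =[mul_one →]=  (- (- 1))    ⊢ cost 3, within 3

(- (- 1))   [cost 3]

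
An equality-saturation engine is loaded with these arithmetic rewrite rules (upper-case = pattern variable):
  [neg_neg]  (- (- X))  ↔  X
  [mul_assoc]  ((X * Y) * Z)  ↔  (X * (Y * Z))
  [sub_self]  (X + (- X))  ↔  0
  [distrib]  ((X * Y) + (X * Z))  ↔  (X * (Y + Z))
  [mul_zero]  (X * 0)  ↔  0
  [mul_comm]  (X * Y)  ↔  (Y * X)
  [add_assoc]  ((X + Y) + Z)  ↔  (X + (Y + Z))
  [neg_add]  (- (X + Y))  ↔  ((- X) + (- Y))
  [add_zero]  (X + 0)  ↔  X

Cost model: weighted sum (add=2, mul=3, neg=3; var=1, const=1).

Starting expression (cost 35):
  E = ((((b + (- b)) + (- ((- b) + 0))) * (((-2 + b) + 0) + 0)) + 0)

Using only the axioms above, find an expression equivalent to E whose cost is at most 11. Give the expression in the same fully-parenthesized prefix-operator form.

((0 + b) * (-2 + b))   [cost 11]

(1) ((- b) + 0)  =[add_zero →]=  (- b)    ⊢ ((((b + (- b)) + (- (- b))) * (((-2 + b) + 0) + 0)) + 0)
(2) (((-2 + b) + 0) + 0)  =[add_zero →]=  ((-2 + b) + 0)    ⊢ ((((b + (- b)) + (- (- b))) * ((-2 + b) + 0)) + 0)
(3) ((((b + (- b)) + (- (- b))) * ((-2 + b) + 0)) + 0)  =[add_zero →]=  (((b + (- b)) + (- (- b))) * ((-2 + b) + 0))
(4) (b + (- b))  =[sub_self →]=  0    ⊢ ((0 + (- (- b))) * ((-2 + b) + 0))
(5) (- (- b))  =[neg_neg →]=  b    ⊢ ((0 + b) * ((-2 + b) + 0))
(6) ((-2 + b) + 0)  =[add_zero →]=  (-2 + b)    ⊢ cost 11, within 11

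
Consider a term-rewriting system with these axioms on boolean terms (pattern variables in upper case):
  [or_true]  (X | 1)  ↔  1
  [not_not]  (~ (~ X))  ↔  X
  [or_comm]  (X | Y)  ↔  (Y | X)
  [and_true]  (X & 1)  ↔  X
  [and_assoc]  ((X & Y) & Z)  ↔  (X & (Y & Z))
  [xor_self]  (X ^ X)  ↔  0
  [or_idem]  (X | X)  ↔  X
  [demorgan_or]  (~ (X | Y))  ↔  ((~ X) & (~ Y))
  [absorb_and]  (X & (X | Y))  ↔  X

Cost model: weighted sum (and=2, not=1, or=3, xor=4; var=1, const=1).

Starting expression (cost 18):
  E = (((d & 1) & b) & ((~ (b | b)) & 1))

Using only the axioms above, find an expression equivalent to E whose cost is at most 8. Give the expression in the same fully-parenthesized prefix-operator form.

step 1: or_idem (→) rewrites (b | b) into b, now (((d & 1) & b) & ((~ b) & 1))
step 2: and_true (→) rewrites (d & 1) into d, now ((d & b) & ((~ b) & 1))
step 3: and_true (→) rewrites ((~ b) & 1) into (~ b), reaching cost 8 (bound 8)

((d & b) & (~ b))   [cost 8]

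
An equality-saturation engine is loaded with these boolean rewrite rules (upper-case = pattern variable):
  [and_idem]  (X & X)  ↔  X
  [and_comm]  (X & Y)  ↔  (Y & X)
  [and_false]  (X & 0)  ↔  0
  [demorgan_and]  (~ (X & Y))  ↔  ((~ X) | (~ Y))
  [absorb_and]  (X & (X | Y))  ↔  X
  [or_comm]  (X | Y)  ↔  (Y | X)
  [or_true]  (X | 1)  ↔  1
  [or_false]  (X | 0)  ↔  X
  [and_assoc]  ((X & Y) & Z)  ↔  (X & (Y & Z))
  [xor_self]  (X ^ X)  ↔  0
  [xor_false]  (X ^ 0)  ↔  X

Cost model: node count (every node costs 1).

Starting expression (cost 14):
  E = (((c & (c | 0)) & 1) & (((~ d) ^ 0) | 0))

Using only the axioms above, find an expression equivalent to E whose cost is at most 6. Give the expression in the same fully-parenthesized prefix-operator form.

((c & 1) & (~ d))   [cost 6]

step 1: xor_false (→) rewrites ((~ d) ^ 0) into (~ d), now (((c & (c | 0)) & 1) & ((~ d) | 0))
step 2: or_false (→) rewrites ((~ d) | 0) into (~ d), now (((c & (c | 0)) & 1) & (~ d))
step 3: absorb_and (→) rewrites (c & (c | 0)) into c, reaching cost 6 (bound 6)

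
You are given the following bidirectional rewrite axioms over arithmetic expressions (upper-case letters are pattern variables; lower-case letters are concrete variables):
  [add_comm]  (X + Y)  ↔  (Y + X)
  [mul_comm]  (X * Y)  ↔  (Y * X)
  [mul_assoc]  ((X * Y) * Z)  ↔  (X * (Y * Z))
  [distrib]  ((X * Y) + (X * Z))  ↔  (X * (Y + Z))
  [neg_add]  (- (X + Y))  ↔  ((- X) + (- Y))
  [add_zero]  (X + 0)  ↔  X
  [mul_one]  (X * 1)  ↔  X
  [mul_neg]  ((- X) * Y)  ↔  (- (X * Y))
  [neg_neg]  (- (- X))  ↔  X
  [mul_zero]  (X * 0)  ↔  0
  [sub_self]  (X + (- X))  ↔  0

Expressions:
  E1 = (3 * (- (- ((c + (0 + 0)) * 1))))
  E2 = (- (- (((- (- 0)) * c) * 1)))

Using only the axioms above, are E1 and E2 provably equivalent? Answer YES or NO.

Every axiom is a valid identity, so a rewrite proof would force E1 and E2 to agree under every assignment.
At c=1: E1 = 3 but E2 = 0; they differ, so no derivation exists.

NO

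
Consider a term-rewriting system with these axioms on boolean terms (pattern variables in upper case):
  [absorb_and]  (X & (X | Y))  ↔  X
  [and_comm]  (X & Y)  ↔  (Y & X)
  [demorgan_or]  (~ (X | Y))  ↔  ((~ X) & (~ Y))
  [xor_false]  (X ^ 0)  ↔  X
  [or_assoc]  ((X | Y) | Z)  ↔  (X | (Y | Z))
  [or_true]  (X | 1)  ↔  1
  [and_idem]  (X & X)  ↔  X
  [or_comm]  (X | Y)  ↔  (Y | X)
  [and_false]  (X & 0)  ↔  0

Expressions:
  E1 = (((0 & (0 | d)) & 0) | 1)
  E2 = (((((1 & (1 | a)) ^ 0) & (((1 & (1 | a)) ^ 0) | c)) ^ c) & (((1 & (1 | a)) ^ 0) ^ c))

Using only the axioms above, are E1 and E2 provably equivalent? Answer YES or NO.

NO

Every axiom is a valid identity, so a rewrite proof would force E1 and E2 to agree under every assignment.
At a=0, c=1, d=0: E1 = 1 but E2 = 0; they differ, so no derivation exists.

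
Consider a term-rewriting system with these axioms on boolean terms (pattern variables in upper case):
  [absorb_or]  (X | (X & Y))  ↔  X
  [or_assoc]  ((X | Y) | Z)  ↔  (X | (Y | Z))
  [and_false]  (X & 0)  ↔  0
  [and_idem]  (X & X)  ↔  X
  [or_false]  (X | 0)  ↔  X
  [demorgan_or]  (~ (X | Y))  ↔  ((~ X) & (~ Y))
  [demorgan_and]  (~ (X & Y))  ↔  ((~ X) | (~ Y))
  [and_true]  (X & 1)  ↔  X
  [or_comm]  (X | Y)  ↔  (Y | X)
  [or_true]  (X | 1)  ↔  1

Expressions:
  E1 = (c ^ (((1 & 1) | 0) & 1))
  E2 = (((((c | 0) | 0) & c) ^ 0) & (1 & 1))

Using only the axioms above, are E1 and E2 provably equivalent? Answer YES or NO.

All listed rules preserve value, hence provable equivalence implies equal values everywhere; look for a separating assignment.
c=0 gives E1 ↦ 1, E2 ↦ 0; values differ ⇒ not provably equivalent.

NO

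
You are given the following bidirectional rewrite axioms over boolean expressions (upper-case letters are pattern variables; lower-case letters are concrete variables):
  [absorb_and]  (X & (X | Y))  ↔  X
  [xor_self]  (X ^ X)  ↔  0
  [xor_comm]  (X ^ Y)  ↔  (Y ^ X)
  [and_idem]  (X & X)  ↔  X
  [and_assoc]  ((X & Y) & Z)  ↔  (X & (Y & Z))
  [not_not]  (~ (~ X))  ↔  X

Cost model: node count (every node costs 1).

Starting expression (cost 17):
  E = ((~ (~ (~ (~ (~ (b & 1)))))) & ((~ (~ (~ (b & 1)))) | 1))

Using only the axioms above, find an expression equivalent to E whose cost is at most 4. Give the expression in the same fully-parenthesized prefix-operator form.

(1) (~ (~ (~ (~ (~ (b & 1))))))  =[not_not →]=  (~ (~ (~ (b & 1))))    ⊢ ((~ (~ (~ (b & 1)))) & ((~ (~ (~ (b & 1)))) | 1))
(2) ((~ (~ (~ (b & 1)))) & ((~ (~ (~ (b & 1)))) | 1))  =[absorb_and →]=  (~ (~ (~ (b & 1))))
(3) (~ (~ (~ (b & 1))))  =[not_not →]=  (~ (b & 1))    ⊢ cost 4, within 4

(~ (b & 1))   [cost 4]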